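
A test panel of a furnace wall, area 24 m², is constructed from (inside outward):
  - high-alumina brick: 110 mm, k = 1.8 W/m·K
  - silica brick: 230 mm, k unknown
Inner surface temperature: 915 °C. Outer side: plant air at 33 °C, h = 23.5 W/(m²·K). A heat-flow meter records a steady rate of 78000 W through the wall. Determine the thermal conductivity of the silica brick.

k ≈ 1.37 W/(m·K)

Series thermal resistances:
R_high-alumina brick = L/(kA) = 0.11/(1.8×24) = 0.002546 K/W
R_outer film = 1/(h_o·A) = 1/(23.5×24) = 0.001773 K/W
Sum of known resistances R_other = 0.004319 K/W
Total R = ΔT/Q = 882/78000 = 0.01131 K/W
R_silica brick = R_total − R_other = 0.006988 K/W
k = L/(R·A) = 0.23/(0.006988×24)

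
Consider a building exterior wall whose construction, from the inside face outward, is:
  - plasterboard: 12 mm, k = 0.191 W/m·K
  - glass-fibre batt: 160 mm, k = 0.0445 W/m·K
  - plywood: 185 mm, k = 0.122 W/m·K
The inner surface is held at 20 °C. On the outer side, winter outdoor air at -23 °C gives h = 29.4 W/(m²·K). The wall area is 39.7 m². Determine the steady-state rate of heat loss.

Q ≈ 328 W

Thermal resistances in series:
R_plasterboard = L/(kA) = 0.012/(0.191×39.7) = 0.001583 K/W
R_glass-fibre batt = L/(kA) = 0.16/(0.0445×39.7) = 0.09057 K/W
R_plywood = L/(kA) = 0.185/(0.122×39.7) = 0.0382 K/W
R_outer film = 1/(h_o·A) = 1/(29.4×39.7) = 8.568×10^-4 K/W
R_total = 0.1312 K/W
Q = ΔT / R_total = 43 / 0.1312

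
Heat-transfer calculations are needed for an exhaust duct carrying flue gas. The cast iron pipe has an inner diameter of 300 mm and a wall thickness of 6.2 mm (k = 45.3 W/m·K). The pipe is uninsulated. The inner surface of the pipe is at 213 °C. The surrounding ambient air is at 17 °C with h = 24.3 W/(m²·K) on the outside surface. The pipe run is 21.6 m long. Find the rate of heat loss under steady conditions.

Cylindrical conduction, so R = ln(r₂/r₁)/(2πkL) per layer, in series:
R_cast iron pipe wall = ln(156.2/150)/(2π×45.3×21.6) = 6.588×10^-6 K/W
R_outer film = 1/(h_o·2πr_oL) = 1/(24.3×2π×0.1562×21.6) = 0.001941 K/W
R_total = 0.001948 K/W
Q = ΔT/R_total = 196/0.001948

Q ≈ 101000 W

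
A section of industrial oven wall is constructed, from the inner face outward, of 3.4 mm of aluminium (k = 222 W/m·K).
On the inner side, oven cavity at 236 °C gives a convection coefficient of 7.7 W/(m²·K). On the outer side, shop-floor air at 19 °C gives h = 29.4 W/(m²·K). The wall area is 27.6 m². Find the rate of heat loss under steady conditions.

Series thermal resistances:
R_inner film = 1/(h_i·A) = 1/(7.7×27.6) = 0.004705 K/W
R_aluminium = L/(kA) = 0.0034/(222×27.6) = 5.549×10^-7 K/W
R_outer film = 1/(h_o·A) = 1/(29.4×27.6) = 0.001232 K/W
R_total = 0.005938 K/W
Q = ΔT / R_total = 217 / 0.005938

Q ≈ 36500 W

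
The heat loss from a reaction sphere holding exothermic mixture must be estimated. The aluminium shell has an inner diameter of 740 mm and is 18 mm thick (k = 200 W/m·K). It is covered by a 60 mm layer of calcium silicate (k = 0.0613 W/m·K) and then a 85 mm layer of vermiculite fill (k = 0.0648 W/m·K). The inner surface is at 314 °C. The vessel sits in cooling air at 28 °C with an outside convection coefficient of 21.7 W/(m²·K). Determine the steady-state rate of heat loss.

Q ≈ 318 W

Each spherical layer contributes R = (1/r_i − 1/r_o)/(4πk):
R_aluminium shell = (1/0.37 − 1/0.388)/(4π×200) = 4.989×10^-5 K/W
R_calcium silicate = (1/0.388 − 1/0.448)/(4π×0.0613) = 0.4481 K/W
R_vermiculite fill = (1/0.448 − 1/0.533)/(4π×0.0648) = 0.4371 K/W
R_outer film = 1/(h·4πr_o²) = 1/(21.7×4π×0.533²) = 0.01291 K/W
R_total = 0.8982 K/W
Q = ΔT/R_total = 286/0.8982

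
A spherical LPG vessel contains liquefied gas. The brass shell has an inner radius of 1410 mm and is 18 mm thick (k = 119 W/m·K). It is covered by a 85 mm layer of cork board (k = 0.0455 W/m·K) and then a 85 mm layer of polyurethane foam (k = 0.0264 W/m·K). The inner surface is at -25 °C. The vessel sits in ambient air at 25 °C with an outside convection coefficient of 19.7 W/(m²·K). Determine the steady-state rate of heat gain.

Q ≈ 284 W

Each spherical layer contributes R = (1/r_i − 1/r_o)/(4πk):
R_brass shell = (1/1.41 − 1/1.428)/(4π×119) = 5.978×10^-6 K/W
R_cork board = (1/1.428 − 1/1.513)/(4π×0.0455) = 0.06881 K/W
R_polyurethane foam = (1/1.513 − 1/1.598)/(4π×0.0264) = 0.106 K/W
R_outer film = 1/(h·4πr_o²) = 1/(19.7×4π×1.598²) = 0.001582 K/W
R_total = 0.1764 K/W
Q = ΔT/R_total = 50/0.1764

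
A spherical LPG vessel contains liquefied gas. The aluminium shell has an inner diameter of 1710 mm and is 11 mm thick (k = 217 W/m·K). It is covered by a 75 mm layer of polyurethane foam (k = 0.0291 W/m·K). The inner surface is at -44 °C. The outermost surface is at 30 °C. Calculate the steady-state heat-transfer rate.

Radial (spherical) resistances in series:
R_aluminium shell = (1/0.855 − 1/0.866)/(4π×217) = 5.448×10^-6 K/W
R_polyurethane foam = (1/0.866 − 1/0.941)/(4π×0.0291) = 0.2517 K/W
R_total = 0.2517 K/W
Q = ΔT/R_total = 74/0.2517

Q ≈ 294 W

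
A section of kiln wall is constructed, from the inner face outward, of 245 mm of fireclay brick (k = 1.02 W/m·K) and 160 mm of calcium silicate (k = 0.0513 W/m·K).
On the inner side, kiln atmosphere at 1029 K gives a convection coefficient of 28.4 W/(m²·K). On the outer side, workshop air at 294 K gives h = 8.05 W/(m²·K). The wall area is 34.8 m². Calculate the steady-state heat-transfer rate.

Q ≈ 7270 W

Model the wall as resistances in series:
R_inner film = 1/(h_i·A) = 1/(28.4×34.8) = 0.001012 K/W
R_fireclay brick = L/(kA) = 0.245/(1.02×34.8) = 0.006902 K/W
R_calcium silicate = L/(kA) = 0.16/(0.0513×34.8) = 0.08962 K/W
R_outer film = 1/(h_o·A) = 1/(8.05×34.8) = 0.00357 K/W
R_total = 0.1011 K/W
Q = ΔT / R_total = 735 / 0.1011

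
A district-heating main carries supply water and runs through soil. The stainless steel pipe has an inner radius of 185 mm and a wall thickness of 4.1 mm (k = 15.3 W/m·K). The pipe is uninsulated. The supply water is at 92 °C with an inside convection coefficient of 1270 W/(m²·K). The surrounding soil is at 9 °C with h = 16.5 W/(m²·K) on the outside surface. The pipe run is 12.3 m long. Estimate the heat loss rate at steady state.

For a radial system each layer contributes R = ln(r_out/r_in)/(2πkL); films add R = 1/(hA).
R_inner film = 1/(h_i·2πr₁L) = 1/(1270×2π×0.185×12.3) = 5.507×10^-5 K/W
R_stainless steel pipe wall = ln(189.1/185)/(2π×15.3×12.3) = 1.854×10^-5 K/W
R_outer film = 1/(h_o·2πr_oL) = 1/(16.5×2π×0.1891×12.3) = 0.004147 K/W
R_total = 0.004221 K/W
Q = ΔT/R_total = 83/0.004221

Q ≈ 19700 W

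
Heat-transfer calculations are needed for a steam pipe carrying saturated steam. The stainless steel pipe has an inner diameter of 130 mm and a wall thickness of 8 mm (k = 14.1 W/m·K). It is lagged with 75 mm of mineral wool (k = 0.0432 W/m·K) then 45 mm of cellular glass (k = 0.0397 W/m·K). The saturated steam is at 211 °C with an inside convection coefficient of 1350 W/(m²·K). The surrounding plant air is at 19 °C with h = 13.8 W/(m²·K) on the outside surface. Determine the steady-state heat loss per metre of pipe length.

q′ ≈ 51.5 W/m

Treating each annulus and film as a series resistance:
R_inner film = 1/(h_i·2πr₁L) = 1/(1350×2π×0.065×1) = 0.001814 K/W
R_stainless steel pipe wall = ln(73/65)/(2π×14.1×1) = 0.00131 K/W
R_mineral wool = ln(148/73)/(2π×0.0432×1) = 2.604 K/W
R_cellular glass = ln(193/148)/(2π×0.0397×1) = 1.064 K/W
R_outer film = 1/(h_o·2πr_oL) = 1/(13.8×2π×0.193×1) = 0.05976 K/W
R_total = 3.731 K/W
Q = ΔT/R_total = 192/3.731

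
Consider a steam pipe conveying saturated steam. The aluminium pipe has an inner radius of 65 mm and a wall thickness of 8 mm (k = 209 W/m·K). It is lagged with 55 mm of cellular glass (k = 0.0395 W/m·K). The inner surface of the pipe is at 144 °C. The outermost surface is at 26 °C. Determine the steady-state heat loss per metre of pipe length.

q′ ≈ 52.1 W/m

Treating each annulus and film as a series resistance:
R_aluminium pipe wall = ln(73/65)/(2π×209×1) = 8.839×10^-5 K/W
R_cellular glass = ln(128/73)/(2π×0.0395×1) = 2.263 K/W
R_total = 2.263 K/W
Q = ΔT/R_total = 118/2.263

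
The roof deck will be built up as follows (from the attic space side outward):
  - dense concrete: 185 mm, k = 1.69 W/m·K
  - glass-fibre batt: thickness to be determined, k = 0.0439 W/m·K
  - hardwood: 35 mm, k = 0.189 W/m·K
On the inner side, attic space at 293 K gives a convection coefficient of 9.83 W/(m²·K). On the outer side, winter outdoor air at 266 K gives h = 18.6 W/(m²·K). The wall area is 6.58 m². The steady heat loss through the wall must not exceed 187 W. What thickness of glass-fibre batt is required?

L ≈ 21.9 mm

Model the wall as resistances in series:
R_inner film = 1/(h_i·A) = 1/(9.83×6.58) = 0.01546 K/W
R_dense concrete = L/(kA) = 0.185/(1.69×6.58) = 0.01664 K/W
R_hardwood = L/(kA) = 0.035/(0.189×6.58) = 0.02814 K/W
R_outer film = 1/(h_o·A) = 1/(18.6×6.58) = 0.008171 K/W
Sum of the known resistances R_other = 0.06841 K/W
Required total resistance R_tot = ΔT/Q_allow = 27/187 = 0.1444 K/W
R_glass-fibre batt = R_tot − R_other = 0.07597 K/W
L = R·k·A = 0.07597×0.0439×6.58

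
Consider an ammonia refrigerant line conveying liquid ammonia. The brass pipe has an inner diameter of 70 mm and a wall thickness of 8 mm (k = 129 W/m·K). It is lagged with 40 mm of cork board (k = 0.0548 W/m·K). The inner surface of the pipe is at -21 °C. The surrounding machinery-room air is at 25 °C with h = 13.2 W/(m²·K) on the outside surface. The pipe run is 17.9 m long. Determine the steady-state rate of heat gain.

Cylindrical conduction, so R = ln(r₂/r₁)/(2πkL) per layer, in series:
R_brass pipe wall = ln(43/35)/(2π×129×17.9) = 1.419×10^-5 K/W
R_cork board = ln(83/43)/(2π×0.0548×17.9) = 0.1067 K/W
R_outer film = 1/(h_o·2πr_oL) = 1/(13.2×2π×0.083×17.9) = 0.008115 K/W
R_total = 0.1148 K/W
Q = ΔT/R_total = 46/0.1148

Q ≈ 401 W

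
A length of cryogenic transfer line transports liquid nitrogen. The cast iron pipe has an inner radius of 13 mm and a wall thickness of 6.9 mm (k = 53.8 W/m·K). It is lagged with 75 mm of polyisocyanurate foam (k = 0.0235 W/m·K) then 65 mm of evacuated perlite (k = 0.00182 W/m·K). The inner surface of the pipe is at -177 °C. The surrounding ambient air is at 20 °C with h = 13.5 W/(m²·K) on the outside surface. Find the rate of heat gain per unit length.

Radial resistances (cylindrical: R_cond = ln(r_o/r_i)/(2πkL), R_conv = 1/(h·2πrL)):
R_cast iron pipe wall = ln(19.9/13)/(2π×53.8×1) = 0.00126 K/W
R_polyisocyanurate foam = ln(94.9/19.9)/(2π×0.0235×1) = 10.58 K/W
R_evacuated perlite = ln(159.9/94.9)/(2π×0.00182×1) = 45.62 K/W
R_outer film = 1/(h_o·2πr_oL) = 1/(13.5×2π×0.1599×1) = 0.07373 K/W
R_total = 56.28 K/W
Q = ΔT/R_total = 197/56.28

q′ ≈ 3.5 W/m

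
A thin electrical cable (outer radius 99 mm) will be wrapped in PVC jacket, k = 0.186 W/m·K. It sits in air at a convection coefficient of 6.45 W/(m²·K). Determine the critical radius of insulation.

For a cylinder r_cr = k/h = 0.186/6.45
r_cr = 28.8 mm; since the bare radius (99 mm) is above r_cr, any added insulation will reduce heat loss.

r_cr ≈ 28.8 mm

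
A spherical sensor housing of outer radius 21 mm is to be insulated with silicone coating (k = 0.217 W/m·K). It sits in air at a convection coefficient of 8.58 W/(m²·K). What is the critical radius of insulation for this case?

r_cr ≈ 50.6 mm

For a sphere r_cr = 2k/h = 2×0.217/8.58
r_cr = 50.6 mm; since the bare radius (21 mm) is below r_cr, adding a thin layer of insulation will *increase* heat loss.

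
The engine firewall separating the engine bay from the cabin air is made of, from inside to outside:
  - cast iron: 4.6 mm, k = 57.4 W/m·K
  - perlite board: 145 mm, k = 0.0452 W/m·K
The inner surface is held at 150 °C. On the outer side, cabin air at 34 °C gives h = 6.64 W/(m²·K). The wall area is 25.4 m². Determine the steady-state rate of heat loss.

Using the resistance-network approach (series):
R_cast iron = L/(kA) = 0.0046/(57.4×25.4) = 3.155×10^-6 K/W
R_perlite board = L/(kA) = 0.145/(0.0452×25.4) = 0.1263 K/W
R_outer film = 1/(h_o·A) = 1/(6.64×25.4) = 0.005929 K/W
R_total = 0.1322 K/W
Q = ΔT / R_total = 116 / 0.1322

Q ≈ 877 W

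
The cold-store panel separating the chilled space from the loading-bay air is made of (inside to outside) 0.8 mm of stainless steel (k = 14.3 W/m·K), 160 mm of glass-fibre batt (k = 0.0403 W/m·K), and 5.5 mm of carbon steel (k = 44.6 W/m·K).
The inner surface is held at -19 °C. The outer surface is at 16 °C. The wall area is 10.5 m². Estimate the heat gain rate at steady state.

Q ≈ 92.6 W

Series thermal resistances:
R_stainless steel = L/(kA) = 0.0008/(14.3×10.5) = 5.328×10^-6 K/W
R_glass-fibre batt = L/(kA) = 0.16/(0.0403×10.5) = 0.3781 K/W
R_carbon steel = L/(kA) = 0.0055/(44.6×10.5) = 1.174×10^-5 K/W
R_total = 0.3781 K/W
Q = ΔT / R_total = 35 / 0.3781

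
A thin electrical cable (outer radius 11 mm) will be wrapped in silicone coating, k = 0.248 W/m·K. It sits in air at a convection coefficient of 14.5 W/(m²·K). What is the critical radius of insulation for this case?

For a cylinder r_cr = k/h = 0.248/14.5
r_cr = 17.1 mm; since the bare radius (11 mm) is below r_cr, adding a thin layer of insulation will *increase* heat loss.

r_cr ≈ 17.1 mm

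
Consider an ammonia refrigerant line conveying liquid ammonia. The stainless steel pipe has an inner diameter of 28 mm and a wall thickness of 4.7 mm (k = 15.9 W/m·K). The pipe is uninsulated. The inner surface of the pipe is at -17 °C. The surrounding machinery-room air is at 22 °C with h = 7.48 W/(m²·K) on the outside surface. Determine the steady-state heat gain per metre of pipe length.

Per-layer cylindrical resistances, series-summed:
R_stainless steel pipe wall = ln(18.7/14)/(2π×15.9×1) = 0.002897 K/W
R_outer film = 1/(h_o·2πr_oL) = 1/(7.48×2π×0.0187×1) = 1.138 K/W
R_total = 1.141 K/W
Q = ΔT/R_total = 39/1.141

q′ ≈ 34.2 W/m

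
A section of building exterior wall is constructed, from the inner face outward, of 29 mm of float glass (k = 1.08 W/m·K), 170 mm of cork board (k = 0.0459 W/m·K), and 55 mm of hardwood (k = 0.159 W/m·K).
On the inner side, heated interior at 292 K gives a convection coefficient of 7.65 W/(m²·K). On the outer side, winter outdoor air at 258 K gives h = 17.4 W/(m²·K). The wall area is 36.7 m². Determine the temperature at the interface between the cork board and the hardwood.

T ≈ 261 K

Thermal resistances in series:
R_inner film = 1/(h_i·A) = 1/(7.65×36.7) = 0.003562 K/W
R_float glass = L/(kA) = 0.029/(1.08×36.7) = 7.317×10^-4 K/W
R_cork board = L/(kA) = 0.17/(0.0459×36.7) = 0.1009 K/W
R_hardwood = L/(kA) = 0.055/(0.159×36.7) = 0.009425 K/W
R_outer film = 1/(h_o·A) = 1/(17.4×36.7) = 0.001566 K/W
R_total = 0.1162 K/W;  Q = ΔT/R_total = 34/0.1162 = 292.6 W
T_interface = T_inner − Q·ΣR(inner→interface) = 292 − 293×0.1052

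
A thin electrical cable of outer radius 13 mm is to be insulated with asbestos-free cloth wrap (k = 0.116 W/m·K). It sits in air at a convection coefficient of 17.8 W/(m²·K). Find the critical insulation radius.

r_cr ≈ 6.52 mm

For a cylinder r_cr = k/h = 0.116/17.8
r_cr = 6.52 mm; since the bare radius (13 mm) is above r_cr, any added insulation will reduce heat loss.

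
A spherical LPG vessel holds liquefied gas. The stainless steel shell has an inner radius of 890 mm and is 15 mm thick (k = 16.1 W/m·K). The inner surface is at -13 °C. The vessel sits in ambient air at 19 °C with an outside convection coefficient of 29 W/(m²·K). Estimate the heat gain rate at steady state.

Radial (spherical) resistances in series:
R_stainless steel shell = (1/0.89 − 1/0.905)/(4π×16.1) = 9.205×10^-5 K/W
R_outer film = 1/(h·4πr_o²) = 1/(29×4π×0.905²) = 0.00335 K/W
R_total = 0.003442 K/W
Q = ΔT/R_total = 32/0.003442

Q ≈ 9300 W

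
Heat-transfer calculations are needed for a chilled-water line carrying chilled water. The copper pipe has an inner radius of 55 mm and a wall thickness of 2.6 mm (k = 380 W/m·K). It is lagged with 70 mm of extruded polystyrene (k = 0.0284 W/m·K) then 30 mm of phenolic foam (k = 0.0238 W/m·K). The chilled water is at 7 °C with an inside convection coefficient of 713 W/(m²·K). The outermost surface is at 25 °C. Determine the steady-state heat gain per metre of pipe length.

q′ ≈ 3.06 W/m

Per-layer cylindrical resistances, series-summed:
R_inner film = 1/(h_i·2πr₁L) = 1/(713×2π×0.055×1) = 0.004059 K/W
R_copper pipe wall = ln(57.6/55)/(2π×380×1) = 1.935×10^-5 K/W
R_extruded polystyrene = ln(127.6/57.6)/(2π×0.0284×1) = 4.457 K/W
R_phenolic foam = ln(157.6/127.6)/(2π×0.0238×1) = 1.412 K/W
R_total = 5.873 K/W
Q = ΔT/R_total = 18/5.873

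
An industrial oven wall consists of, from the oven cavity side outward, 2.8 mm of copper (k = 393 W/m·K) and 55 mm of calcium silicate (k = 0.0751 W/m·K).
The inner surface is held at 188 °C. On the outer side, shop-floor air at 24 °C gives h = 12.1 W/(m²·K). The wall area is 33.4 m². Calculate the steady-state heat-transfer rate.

Series thermal resistances:
R_copper = L/(kA) = 0.0028/(393×33.4) = 2.133×10^-7 K/W
R_calcium silicate = L/(kA) = 0.055/(0.0751×33.4) = 0.02193 K/W
R_outer film = 1/(h_o·A) = 1/(12.1×33.4) = 0.002474 K/W
R_total = 0.0244 K/W
Q = ΔT / R_total = 164 / 0.0244

Q ≈ 6720 W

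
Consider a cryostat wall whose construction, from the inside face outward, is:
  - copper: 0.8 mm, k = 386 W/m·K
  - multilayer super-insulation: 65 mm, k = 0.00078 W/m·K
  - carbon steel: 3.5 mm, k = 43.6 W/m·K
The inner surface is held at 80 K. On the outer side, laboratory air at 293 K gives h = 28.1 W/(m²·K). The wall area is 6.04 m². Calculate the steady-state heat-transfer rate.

Q ≈ 15.4 W

Using the resistance-network approach (series):
R_copper = L/(kA) = 0.0008/(386×6.04) = 3.431×10^-7 K/W
R_multilayer super-insulation = L/(kA) = 0.065/(0.00078×6.04) = 13.8 K/W
R_carbon steel = L/(kA) = 0.0035/(43.6×6.04) = 1.329×10^-5 K/W
R_outer film = 1/(h_o·A) = 1/(28.1×6.04) = 0.005892 K/W
R_total = 13.8 K/W
Q = ΔT / R_total = 213 / 13.8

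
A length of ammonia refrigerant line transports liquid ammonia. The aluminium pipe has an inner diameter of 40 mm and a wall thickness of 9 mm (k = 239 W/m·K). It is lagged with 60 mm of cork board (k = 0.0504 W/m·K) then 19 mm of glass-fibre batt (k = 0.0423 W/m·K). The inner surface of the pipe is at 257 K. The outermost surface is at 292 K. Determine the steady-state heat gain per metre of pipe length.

Treating each annulus and film as a series resistance:
R_aluminium pipe wall = ln(29/20)/(2π×239×1) = 2.474×10^-4 K/W
R_cork board = ln(89/29)/(2π×0.0504×1) = 3.541 K/W
R_glass-fibre batt = ln(108/89)/(2π×0.0423×1) = 0.728 K/W
R_total = 4.269 K/W
Q = ΔT/R_total = 35/4.269

q′ ≈ 8.2 W/m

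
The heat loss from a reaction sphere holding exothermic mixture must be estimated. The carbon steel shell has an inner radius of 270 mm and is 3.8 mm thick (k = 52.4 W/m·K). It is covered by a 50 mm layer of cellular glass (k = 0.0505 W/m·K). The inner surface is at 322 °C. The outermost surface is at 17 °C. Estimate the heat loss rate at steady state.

Radial (spherical) resistances in series:
R_carbon steel shell = (1/0.27 − 1/0.2738)/(4π×52.4) = 7.806×10^-5 K/W
R_cellular glass = (1/0.2738 − 1/0.3238)/(4π×0.0505) = 0.8887 K/W
R_total = 0.8888 K/W
Q = ΔT/R_total = 305/0.8888

Q ≈ 343 W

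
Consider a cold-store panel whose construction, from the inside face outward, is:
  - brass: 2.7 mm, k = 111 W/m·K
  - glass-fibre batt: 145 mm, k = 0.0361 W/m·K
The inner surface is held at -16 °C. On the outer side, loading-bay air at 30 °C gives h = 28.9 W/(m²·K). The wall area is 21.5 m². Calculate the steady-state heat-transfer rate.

Treating each layer as a thermal resistance in series:
R_brass = L/(kA) = 0.0027/(111×21.5) = 1.131×10^-6 K/W
R_glass-fibre batt = L/(kA) = 0.145/(0.0361×21.5) = 0.1868 K/W
R_outer film = 1/(h_o·A) = 1/(28.9×21.5) = 0.001609 K/W
R_total = 0.1884 K/W
Q = ΔT / R_total = 46 / 0.1884

Q ≈ 244 W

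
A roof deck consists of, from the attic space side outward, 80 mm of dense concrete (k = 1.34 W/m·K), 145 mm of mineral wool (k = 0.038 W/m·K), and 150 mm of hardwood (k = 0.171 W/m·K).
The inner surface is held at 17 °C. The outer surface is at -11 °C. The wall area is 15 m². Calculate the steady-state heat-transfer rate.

Q ≈ 88.4 W

Treating each layer as a thermal resistance in series:
R_dense concrete = L/(kA) = 0.08/(1.34×15) = 0.00398 K/W
R_mineral wool = L/(kA) = 0.145/(0.038×15) = 0.2544 K/W
R_hardwood = L/(kA) = 0.15/(0.171×15) = 0.05848 K/W
R_total = 0.3168 K/W
Q = ΔT / R_total = 28 / 0.3168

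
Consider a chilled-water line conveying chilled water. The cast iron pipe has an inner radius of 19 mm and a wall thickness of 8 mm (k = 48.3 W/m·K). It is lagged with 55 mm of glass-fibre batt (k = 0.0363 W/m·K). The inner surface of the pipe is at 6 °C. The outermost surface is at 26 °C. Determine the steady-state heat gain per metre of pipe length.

q′ ≈ 4.11 W/m

Cylindrical conduction, so R = ln(r₂/r₁)/(2πkL) per layer, in series:
R_cast iron pipe wall = ln(27/19)/(2π×48.3×1) = 0.001158 K/W
R_glass-fibre batt = ln(82/27)/(2π×0.0363×1) = 4.871 K/W
R_total = 4.872 K/W
Q = ΔT/R_total = 20/4.872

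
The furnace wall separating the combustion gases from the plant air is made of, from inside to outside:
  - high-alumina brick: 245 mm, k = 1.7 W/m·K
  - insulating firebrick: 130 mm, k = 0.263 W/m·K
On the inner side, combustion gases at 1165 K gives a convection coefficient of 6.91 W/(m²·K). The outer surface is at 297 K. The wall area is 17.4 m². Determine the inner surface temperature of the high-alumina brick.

Model the wall as resistances in series:
R_inner film = 1/(h_i·A) = 1/(6.91×17.4) = 0.008317 K/W
R_high-alumina brick = L/(kA) = 0.245/(1.7×17.4) = 0.008283 K/W
R_insulating firebrick = L/(kA) = 0.13/(0.263×17.4) = 0.02841 K/W
R_total = 0.04501 K/W;  Q = ΔT/R_total = 868/0.04501 = 19290 W
T_interface = T_inner − Q·ΣR(inner→interface) = 1165 − 19300×0.008317

T ≈ 1000 K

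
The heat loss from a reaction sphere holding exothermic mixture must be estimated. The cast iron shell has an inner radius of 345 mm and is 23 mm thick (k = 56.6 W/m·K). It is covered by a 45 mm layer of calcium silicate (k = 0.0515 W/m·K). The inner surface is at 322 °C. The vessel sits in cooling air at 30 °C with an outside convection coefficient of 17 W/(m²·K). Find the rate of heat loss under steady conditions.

Q ≈ 602 W

Spherical conduction: R = (1/r_in − 1/r_out)/(4πk) per layer; series-sum.
R_cast iron shell = (1/0.345 − 1/0.368)/(4π×56.6) = 2.547×10^-4 K/W
R_calcium silicate = (1/0.368 − 1/0.413)/(4π×0.0515) = 0.4575 K/W
R_outer film = 1/(h·4πr_o²) = 1/(17×4π×0.413²) = 0.02744 K/W
R_total = 0.4852 K/W
Q = ΔT/R_total = 292/0.4852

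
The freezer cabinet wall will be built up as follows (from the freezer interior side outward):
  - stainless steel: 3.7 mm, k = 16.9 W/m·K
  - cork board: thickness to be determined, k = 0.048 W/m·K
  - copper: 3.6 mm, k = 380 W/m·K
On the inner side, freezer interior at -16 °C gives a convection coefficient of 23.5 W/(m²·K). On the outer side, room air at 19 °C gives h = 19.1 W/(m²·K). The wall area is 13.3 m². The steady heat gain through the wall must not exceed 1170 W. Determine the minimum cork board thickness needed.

Thermal resistances in series:
R_inner film = 1/(h_i·A) = 1/(23.5×13.3) = 0.003199 K/W
R_stainless steel = L/(kA) = 0.0037/(16.9×13.3) = 1.646×10^-5 K/W
R_copper = L/(kA) = 0.0036/(380×13.3) = 7.123×10^-7 K/W
R_outer film = 1/(h_o·A) = 1/(19.1×13.3) = 0.003937 K/W
Sum of the known resistances R_other = 0.007153 K/W
Required total resistance R_tot = ΔT/Q_allow = 35/1170 = 0.02991 K/W
R_cork board = R_tot − R_other = 0.02276 K/W
L = R·k·A = 0.02276×0.048×13.3

L ≈ 14.5 mm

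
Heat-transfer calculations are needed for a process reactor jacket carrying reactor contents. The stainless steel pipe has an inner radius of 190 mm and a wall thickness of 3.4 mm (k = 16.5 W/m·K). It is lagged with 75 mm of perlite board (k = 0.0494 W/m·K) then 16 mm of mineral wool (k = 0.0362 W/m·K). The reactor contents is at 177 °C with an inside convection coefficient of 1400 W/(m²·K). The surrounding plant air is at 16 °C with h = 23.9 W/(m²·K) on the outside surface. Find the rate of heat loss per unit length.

For a radial system each layer contributes R = ln(r_out/r_in)/(2πkL); films add R = 1/(hA).
R_inner film = 1/(h_i·2πr₁L) = 1/(1400×2π×0.19×1) = 5.983×10^-4 K/W
R_stainless steel pipe wall = ln(193.4/190)/(2π×16.5×1) = 1.711×10^-4 K/W
R_perlite board = ln(268.4/193.4)/(2π×0.0494×1) = 1.056 K/W
R_mineral wool = ln(284.4/268.4)/(2π×0.0362×1) = 0.2546 K/W
R_outer film = 1/(h_o·2πr_oL) = 1/(23.9×2π×0.2844×1) = 0.02341 K/W
R_total = 1.335 K/W
Q = ΔT/R_total = 161/1.335

q′ ≈ 121 W/m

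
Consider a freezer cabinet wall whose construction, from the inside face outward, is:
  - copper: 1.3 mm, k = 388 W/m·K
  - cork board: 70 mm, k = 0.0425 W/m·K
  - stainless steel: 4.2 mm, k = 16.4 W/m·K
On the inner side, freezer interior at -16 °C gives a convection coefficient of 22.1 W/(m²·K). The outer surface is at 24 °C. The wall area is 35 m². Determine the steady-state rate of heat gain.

Model the wall as resistances in series:
R_inner film = 1/(h_i·A) = 1/(22.1×35) = 0.001293 K/W
R_copper = L/(kA) = 0.0013/(388×35) = 9.573×10^-8 K/W
R_cork board = L/(kA) = 0.07/(0.0425×35) = 0.04706 K/W
R_stainless steel = L/(kA) = 0.0042/(16.4×35) = 7.317×10^-6 K/W
R_total = 0.04836 K/W
Q = ΔT / R_total = 40 / 0.04836

Q ≈ 827 W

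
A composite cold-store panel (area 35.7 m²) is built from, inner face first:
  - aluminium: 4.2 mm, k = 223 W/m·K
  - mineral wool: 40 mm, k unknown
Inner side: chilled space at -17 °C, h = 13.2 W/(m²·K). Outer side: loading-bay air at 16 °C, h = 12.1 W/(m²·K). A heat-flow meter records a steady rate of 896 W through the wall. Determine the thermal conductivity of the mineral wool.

k ≈ 0.0346 W/(m·K)

Using the resistance-network approach (series):
R_inner film = 1/(h_i·A) = 1/(13.2×35.7) = 0.002122 K/W
R_aluminium = L/(kA) = 0.0042/(223×35.7) = 5.276×10^-7 K/W
R_outer film = 1/(h_o·A) = 1/(12.1×35.7) = 0.002315 K/W
Sum of known resistances R_other = 0.004438 K/W
Total R = ΔT/Q = 33/896 = 0.03683 K/W
R_mineral wool = R_total − R_other = 0.03239 K/W
k = L/(R·A) = 0.04/(0.03239×35.7)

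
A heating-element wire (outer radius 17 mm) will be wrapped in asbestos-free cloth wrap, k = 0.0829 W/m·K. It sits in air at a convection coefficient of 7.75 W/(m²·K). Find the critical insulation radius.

r_cr ≈ 10.7 mm

For a cylinder r_cr = k/h = 0.0829/7.75
r_cr = 10.7 mm; since the bare radius (17 mm) is above r_cr, any added insulation will reduce heat loss.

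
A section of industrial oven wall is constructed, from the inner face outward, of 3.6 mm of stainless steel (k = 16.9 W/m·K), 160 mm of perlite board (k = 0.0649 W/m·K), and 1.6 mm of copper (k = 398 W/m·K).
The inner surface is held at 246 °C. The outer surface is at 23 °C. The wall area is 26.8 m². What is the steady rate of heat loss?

Thermal resistances in series:
R_stainless steel = L/(kA) = 0.0036/(16.9×26.8) = 7.948×10^-6 K/W
R_perlite board = L/(kA) = 0.16/(0.0649×26.8) = 0.09199 K/W
R_copper = L/(kA) = 0.0016/(398×26.8) = 1.5×10^-7 K/W
R_total = 0.092 K/W
Q = ΔT / R_total = 223 / 0.092

Q ≈ 2420 W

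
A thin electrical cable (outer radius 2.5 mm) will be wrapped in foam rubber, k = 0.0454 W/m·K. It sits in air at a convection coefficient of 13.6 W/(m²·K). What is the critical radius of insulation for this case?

r_cr ≈ 3.34 mm

For a cylinder r_cr = k/h = 0.0454/13.6
r_cr = 3.34 mm; since the bare radius (2.5 mm) is below r_cr, adding a thin layer of insulation will *increase* heat loss.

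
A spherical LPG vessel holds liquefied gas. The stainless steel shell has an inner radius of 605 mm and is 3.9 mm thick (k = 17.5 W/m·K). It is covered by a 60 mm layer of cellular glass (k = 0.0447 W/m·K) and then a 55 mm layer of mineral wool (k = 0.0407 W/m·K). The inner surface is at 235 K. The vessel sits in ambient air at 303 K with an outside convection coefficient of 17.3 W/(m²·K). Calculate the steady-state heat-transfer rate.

Q ≈ 138 W

Spherical conduction: R = (1/r_in − 1/r_out)/(4πk) per layer; series-sum.
R_stainless steel shell = (1/0.605 − 1/0.6089)/(4π×17.5) = 4.814×10^-5 K/W
R_cellular glass = (1/0.6089 − 1/0.6689)/(4π×0.0447) = 0.2623 K/W
R_mineral wool = (1/0.6689 − 1/0.7239)/(4π×0.0407) = 0.2221 K/W
R_outer film = 1/(h·4πr_o²) = 1/(17.3×4π×0.7239²) = 0.008778 K/W
R_total = 0.4932 K/W
Q = ΔT/R_total = 68/0.4932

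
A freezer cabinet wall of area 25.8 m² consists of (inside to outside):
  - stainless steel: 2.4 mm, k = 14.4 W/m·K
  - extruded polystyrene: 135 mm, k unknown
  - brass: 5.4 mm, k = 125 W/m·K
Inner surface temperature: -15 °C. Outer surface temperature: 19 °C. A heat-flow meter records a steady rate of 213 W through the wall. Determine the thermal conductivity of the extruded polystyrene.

k ≈ 0.0328 W/(m·K)

Series thermal resistances:
R_stainless steel = L/(kA) = 0.0024/(14.4×25.8) = 6.46×10^-6 K/W
R_brass = L/(kA) = 0.0054/(125×25.8) = 1.674×10^-6 K/W
Sum of known resistances R_other = 8.134×10^-6 K/W
Total R = ΔT/Q = 34/213 = 0.1596 K/W
R_extruded polystyrene = R_total − R_other = 0.1596 K/W
k = L/(R·A) = 0.135/(0.1596×25.8)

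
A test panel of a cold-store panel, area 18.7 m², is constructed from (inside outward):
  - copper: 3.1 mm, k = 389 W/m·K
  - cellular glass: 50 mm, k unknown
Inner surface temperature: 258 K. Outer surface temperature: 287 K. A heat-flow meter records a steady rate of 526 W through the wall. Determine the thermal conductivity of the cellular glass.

Thermal resistances in series:
R_copper = L/(kA) = 0.0031/(389×18.7) = 4.262×10^-7 K/W
Sum of known resistances R_other = 4.262×10^-7 K/W
Total R = ΔT/Q = 29/526 = 0.05513 K/W
R_cellular glass = R_total − R_other = 0.05513 K/W
k = L/(R·A) = 0.05/(0.05513×18.7)

k ≈ 0.0485 W/(m·K)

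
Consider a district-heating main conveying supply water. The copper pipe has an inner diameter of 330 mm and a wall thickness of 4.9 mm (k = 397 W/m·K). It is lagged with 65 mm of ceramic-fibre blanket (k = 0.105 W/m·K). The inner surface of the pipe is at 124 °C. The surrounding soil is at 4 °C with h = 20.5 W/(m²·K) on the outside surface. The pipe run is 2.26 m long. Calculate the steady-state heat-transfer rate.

For a radial system each layer contributes R = ln(r_out/r_in)/(2πkL); films add R = 1/(hA).
R_copper pipe wall = ln(169.9/165)/(2π×397×2.26) = 5.191×10^-6 K/W
R_ceramic-fibre blanket = ln(234.9/169.9)/(2π×0.105×2.26) = 0.2173 K/W
R_outer film = 1/(h_o·2πr_oL) = 1/(20.5×2π×0.2349×2.26) = 0.01462 K/W
R_total = 0.2319 K/W
Q = ΔT/R_total = 120/0.2319

Q ≈ 517 W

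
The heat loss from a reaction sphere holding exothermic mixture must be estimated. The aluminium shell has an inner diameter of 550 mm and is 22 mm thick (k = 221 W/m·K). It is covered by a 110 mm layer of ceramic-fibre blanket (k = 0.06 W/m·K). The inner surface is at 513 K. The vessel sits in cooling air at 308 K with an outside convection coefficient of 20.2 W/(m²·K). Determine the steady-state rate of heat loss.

Q ≈ 167 W

For a spherical shell R = (1/r₁ − 1/r₂)/(4πk); film R = 1/(h·4πr²). In series:
R_aluminium shell = (1/0.275 − 1/0.297)/(4π×221) = 9.699×10^-5 K/W
R_ceramic-fibre blanket = (1/0.297 − 1/0.407)/(4π×0.06) = 1.207 K/W
R_outer film = 1/(h·4πr_o²) = 1/(20.2×4π×0.407²) = 0.02378 K/W
R_total = 1.231 K/W
Q = ΔT/R_total = 205/1.231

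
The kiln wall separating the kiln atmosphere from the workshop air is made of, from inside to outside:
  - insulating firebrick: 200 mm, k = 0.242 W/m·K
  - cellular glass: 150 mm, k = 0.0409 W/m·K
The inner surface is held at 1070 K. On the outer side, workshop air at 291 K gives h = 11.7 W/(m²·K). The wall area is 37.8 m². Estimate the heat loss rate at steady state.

Using the resistance-network approach (series):
R_insulating firebrick = L/(kA) = 0.2/(0.242×37.8) = 0.02186 K/W
R_cellular glass = L/(kA) = 0.15/(0.0409×37.8) = 0.09702 K/W
R_outer film = 1/(h_o·A) = 1/(11.7×37.8) = 0.002261 K/W
R_total = 0.1211 K/W
Q = ΔT / R_total = 779 / 0.1211

Q ≈ 6430 W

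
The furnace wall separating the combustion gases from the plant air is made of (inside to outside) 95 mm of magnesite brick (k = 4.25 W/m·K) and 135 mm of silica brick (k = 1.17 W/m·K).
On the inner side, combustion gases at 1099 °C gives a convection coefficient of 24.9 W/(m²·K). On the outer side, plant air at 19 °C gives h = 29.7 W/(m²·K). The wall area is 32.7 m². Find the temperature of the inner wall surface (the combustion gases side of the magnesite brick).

T ≈ 894 °C

Series thermal resistances:
R_inner film = 1/(h_i·A) = 1/(24.9×32.7) = 0.001228 K/W
R_magnesite brick = L/(kA) = 0.095/(4.25×32.7) = 6.836×10^-4 K/W
R_silica brick = L/(kA) = 0.135/(1.17×32.7) = 0.003529 K/W
R_outer film = 1/(h_o·A) = 1/(29.7×32.7) = 0.00103 K/W
R_total = 0.00647 K/W;  Q = ΔT/R_total = 1080/0.00647 = 166900 W
T_interface = T_inner − Q·ΣR(inner→interface) = 1099 − 167000×0.001228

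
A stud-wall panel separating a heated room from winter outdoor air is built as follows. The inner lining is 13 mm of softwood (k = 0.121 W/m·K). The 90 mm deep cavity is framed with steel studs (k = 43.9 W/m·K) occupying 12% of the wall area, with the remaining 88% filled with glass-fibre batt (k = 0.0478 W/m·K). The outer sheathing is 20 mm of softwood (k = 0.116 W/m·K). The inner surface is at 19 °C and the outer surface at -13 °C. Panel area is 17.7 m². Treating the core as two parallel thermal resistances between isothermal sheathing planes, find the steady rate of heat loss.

Sheathing layers in series; stud and cavity paths in parallel between them.
R_inner = 0.013/(0.121×17.7) = 0.00607 K/W
R_stud  = 0.09/(43.9×0.12×17.7) = 9.652×10^-4 K/W
R_cav   = 0.09/(0.0478×0.88×17.7) = 0.1209 K/W
1/R_core = 1/R_stud + 1/R_cav → R_core = 9.576×10^-4 K/W
R_outer = 0.02/(0.116×17.7) = 0.009741 K/W
R_total = 0.01677 K/W
Q = ΔT/R_total = 32/0.01677

Q ≈ 1910 W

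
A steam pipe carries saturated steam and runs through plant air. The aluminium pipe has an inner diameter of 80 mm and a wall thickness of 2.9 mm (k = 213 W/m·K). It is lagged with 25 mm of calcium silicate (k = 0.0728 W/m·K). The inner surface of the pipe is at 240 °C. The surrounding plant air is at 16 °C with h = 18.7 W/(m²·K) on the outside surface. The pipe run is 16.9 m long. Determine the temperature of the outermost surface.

T ≈ 40.9 °C

Per-layer cylindrical resistances, series-summed:
R_aluminium pipe wall = ln(42.9/40)/(2π×213×16.9) = 3.095×10^-6 K/W
R_calcium silicate = ln(67.9/42.9)/(2π×0.0728×16.9) = 0.0594 K/W
R_outer film = 1/(h_o·2πr_oL) = 1/(18.7×2π×0.0679×16.9) = 0.007417 K/W
R_total = 0.06682 K/W
Q = ΔT/R_total = 224/0.06682
Q = 3350 W
T_interface = T_inner − Q·ΣR(inner→interface) = 240 − 3350×0.0594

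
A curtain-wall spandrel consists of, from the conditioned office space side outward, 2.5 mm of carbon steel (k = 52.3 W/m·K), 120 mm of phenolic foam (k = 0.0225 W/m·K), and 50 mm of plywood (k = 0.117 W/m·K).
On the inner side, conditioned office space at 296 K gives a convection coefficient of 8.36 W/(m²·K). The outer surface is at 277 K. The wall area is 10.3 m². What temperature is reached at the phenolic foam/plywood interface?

T ≈ 278 K

Treating each layer as a thermal resistance in series:
R_inner film = 1/(h_i·A) = 1/(8.36×10.3) = 0.01161 K/W
R_carbon steel = L/(kA) = 0.0025/(52.3×10.3) = 4.641×10^-6 K/W
R_phenolic foam = L/(kA) = 0.12/(0.0225×10.3) = 0.5178 K/W
R_plywood = L/(kA) = 0.05/(0.117×10.3) = 0.04149 K/W
R_total = 0.5709 K/W;  Q = ΔT/R_total = 19/0.5709 = 33.28 W
T_interface = T_inner − Q·ΣR(inner→interface) = 296 − 33.3×0.5294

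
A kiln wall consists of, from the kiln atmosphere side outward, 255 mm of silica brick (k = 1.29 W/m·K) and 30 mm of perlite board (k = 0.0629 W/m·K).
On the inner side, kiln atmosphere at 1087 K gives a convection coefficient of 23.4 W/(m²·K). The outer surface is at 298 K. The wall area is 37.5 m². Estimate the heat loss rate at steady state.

Using the resistance-network approach (series):
R_inner film = 1/(h_i·A) = 1/(23.4×37.5) = 0.00114 K/W
R_silica brick = L/(kA) = 0.255/(1.29×37.5) = 0.005271 K/W
R_perlite board = L/(kA) = 0.03/(0.0629×37.5) = 0.01272 K/W
R_total = 0.01913 K/W
Q = ΔT / R_total = 789 / 0.01913

Q ≈ 41200 W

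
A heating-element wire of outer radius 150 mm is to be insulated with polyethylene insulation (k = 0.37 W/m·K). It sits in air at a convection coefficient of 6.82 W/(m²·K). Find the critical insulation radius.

r_cr ≈ 54.3 mm

For a cylinder r_cr = k/h = 0.37/6.82
r_cr = 54.3 mm; since the bare radius (150 mm) is above r_cr, any added insulation will reduce heat loss.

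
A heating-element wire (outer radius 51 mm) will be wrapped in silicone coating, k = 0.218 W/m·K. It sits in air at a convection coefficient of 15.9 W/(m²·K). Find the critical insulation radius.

r_cr ≈ 13.7 mm

For a cylinder r_cr = k/h = 0.218/15.9
r_cr = 13.7 mm; since the bare radius (51 mm) is above r_cr, any added insulation will reduce heat loss.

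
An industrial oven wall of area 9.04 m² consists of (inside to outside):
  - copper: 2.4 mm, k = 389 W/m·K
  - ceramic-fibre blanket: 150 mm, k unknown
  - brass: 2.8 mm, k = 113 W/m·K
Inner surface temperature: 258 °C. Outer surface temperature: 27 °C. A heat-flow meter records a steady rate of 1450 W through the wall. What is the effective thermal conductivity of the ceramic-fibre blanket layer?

k ≈ 0.104 W/(m·K)

Model the wall as resistances in series:
R_copper = L/(kA) = 0.0024/(389×9.04) = 6.825×10^-7 K/W
R_brass = L/(kA) = 0.0028/(113×9.04) = 2.741×10^-6 K/W
Sum of known resistances R_other = 3.423×10^-6 K/W
Total R = ΔT/Q = 231/1450 = 0.1593 K/W
R_ceramic-fibre blanket = R_total − R_other = 0.1593 K/W
k = L/(R·A) = 0.15/(0.1593×9.04)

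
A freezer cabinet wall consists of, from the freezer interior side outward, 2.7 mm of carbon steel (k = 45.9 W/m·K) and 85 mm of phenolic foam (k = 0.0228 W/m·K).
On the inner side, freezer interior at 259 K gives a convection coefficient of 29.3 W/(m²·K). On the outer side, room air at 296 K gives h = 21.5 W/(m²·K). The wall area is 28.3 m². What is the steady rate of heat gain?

Model the wall as resistances in series:
R_inner film = 1/(h_i·A) = 1/(29.3×28.3) = 0.001206 K/W
R_carbon steel = L/(kA) = 0.0027/(45.9×28.3) = 2.079×10^-6 K/W
R_phenolic foam = L/(kA) = 0.085/(0.0228×28.3) = 0.1317 K/W
R_outer film = 1/(h_o·A) = 1/(21.5×28.3) = 0.001644 K/W
R_total = 0.1346 K/W
Q = ΔT / R_total = 37 / 0.1346

Q ≈ 275 W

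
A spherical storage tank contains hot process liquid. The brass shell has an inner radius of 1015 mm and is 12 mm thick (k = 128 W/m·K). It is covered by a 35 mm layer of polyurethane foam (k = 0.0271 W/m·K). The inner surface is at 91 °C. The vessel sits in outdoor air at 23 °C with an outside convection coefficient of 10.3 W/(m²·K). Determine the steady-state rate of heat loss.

Radial (spherical) resistances in series:
R_brass shell = (1/1.015 − 1/1.027)/(4π×128) = 7.157×10^-6 K/W
R_polyurethane foam = (1/1.027 − 1/1.062)/(4π×0.0271) = 0.09423 K/W
R_outer film = 1/(h·4πr_o²) = 1/(10.3×4π×1.062²) = 0.00685 K/W
R_total = 0.1011 K/W
Q = ΔT/R_total = 68/0.1011

Q ≈ 673 W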